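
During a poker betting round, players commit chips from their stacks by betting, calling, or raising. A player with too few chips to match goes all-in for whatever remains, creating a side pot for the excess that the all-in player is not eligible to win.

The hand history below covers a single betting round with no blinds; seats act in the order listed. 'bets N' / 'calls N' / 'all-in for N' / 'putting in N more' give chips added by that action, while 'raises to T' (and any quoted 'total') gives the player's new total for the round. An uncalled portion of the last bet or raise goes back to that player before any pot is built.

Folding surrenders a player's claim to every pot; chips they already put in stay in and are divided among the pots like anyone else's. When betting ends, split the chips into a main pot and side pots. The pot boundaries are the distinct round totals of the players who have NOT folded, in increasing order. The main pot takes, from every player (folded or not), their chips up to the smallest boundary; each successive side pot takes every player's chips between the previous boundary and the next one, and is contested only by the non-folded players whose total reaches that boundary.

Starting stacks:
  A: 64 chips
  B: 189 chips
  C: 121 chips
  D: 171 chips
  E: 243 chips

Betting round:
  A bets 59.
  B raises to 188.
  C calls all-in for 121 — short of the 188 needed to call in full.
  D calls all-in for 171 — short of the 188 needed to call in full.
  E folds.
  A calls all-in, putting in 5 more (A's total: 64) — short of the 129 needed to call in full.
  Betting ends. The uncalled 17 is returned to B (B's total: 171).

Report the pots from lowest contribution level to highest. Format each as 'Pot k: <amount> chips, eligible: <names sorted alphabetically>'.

Pot 1: 256 chips, eligible: A, B, C, D
Pot 2: 171 chips, eligible: B, C, D
Pot 3: 100 chips, eligible: B, D

Derivation:
Contributions (after 17 returned to B): A=64, B=171, C=121, D=171
Folded: E
Pot levels (distinct totals of non-folded players): 64, 121, 171
Layer 1-64: 64 each from A, B, C, D = 64*4 = 256 chips; eligible A, B, C, D
Layer 65-121: 57 each from B, C, D = 57*3 = 171 chips; eligible B, C, D
Layer 122-171: 50 each from B, D = 50*2 = 100 chips; eligible B, D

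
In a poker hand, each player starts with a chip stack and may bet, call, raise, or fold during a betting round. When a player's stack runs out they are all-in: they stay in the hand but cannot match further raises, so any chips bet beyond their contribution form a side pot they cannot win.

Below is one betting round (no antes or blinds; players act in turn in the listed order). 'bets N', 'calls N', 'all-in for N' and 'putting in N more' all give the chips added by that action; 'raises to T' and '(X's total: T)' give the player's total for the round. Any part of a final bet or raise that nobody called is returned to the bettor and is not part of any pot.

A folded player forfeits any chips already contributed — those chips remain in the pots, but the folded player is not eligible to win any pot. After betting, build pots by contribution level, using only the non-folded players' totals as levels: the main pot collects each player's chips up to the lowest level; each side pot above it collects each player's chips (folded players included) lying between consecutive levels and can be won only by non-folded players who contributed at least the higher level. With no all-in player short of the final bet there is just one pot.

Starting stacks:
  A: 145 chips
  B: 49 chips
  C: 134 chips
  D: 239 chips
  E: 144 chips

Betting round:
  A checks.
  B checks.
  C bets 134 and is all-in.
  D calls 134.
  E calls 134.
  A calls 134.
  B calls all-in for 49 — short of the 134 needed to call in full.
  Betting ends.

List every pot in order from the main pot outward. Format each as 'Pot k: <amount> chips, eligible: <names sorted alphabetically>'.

Contributions: A=134, B=49, C=134, D=134, E=134
Pot levels (distinct totals of non-folded players): 49, 134
Layer 1-49: 49 each from A, B, C, D, E = 49*5 = 245 chips; eligible A, B, C, D, E
Layer 50-134: 85 each from A, C, D, E = 85*4 = 340 chips; eligible A, C, D, E

Pot 1: 245 chips, eligible: A, B, C, D, E
Pot 2: 340 chips, eligible: A, C, D, E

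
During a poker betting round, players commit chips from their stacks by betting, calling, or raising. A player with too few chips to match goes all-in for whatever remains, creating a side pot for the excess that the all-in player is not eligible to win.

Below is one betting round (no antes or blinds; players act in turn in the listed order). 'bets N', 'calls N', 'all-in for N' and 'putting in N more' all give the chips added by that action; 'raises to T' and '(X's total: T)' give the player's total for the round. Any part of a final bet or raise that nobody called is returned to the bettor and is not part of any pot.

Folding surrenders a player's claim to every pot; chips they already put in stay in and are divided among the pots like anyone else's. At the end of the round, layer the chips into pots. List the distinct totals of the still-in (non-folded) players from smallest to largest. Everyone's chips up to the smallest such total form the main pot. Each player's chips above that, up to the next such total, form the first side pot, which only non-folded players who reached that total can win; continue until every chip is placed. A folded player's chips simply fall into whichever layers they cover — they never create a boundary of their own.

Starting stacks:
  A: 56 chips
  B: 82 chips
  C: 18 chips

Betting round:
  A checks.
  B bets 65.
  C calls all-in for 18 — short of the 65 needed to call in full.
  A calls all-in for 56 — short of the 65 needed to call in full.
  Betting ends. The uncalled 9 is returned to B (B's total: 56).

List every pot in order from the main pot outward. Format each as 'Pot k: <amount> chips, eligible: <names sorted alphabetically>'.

Pot 1: 54 chips, eligible: A, B, C
Pot 2: 76 chips, eligible: A, B

Derivation:
Contributions (after 9 returned to B): A=56, B=56, C=18
Pot levels (distinct totals of non-folded players): 18, 56
Layer 1-18: 18 each from A, B, C = 18*3 = 54 chips; eligible A, B, C
Layer 19-56: 38 each from A, B = 38*2 = 76 chips; eligible A, B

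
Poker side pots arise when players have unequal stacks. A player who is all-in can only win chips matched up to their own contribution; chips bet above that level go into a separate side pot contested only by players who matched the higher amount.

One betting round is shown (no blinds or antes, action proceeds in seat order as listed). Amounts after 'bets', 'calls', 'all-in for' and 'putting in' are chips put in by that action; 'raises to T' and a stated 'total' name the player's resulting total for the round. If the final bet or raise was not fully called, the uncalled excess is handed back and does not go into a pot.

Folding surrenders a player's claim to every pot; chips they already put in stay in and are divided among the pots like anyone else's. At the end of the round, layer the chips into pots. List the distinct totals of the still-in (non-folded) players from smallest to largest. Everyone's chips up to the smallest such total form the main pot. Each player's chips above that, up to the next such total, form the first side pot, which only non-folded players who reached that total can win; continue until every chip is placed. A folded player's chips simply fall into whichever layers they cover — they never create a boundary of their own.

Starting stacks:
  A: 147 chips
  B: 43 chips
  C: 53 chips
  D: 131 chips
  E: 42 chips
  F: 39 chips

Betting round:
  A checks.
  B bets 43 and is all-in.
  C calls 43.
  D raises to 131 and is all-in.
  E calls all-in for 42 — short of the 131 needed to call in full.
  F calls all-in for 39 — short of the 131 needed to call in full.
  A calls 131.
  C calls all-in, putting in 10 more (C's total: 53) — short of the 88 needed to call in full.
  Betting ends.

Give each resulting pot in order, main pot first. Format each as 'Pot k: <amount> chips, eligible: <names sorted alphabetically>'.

Contributions: A=131, B=43, C=53, D=131, E=42, F=39
Pot levels (distinct totals of non-folded players): 39, 42, 43, 53, 131
Layer 1-39: 39 each from A, B, C, D, E, F = 39*6 = 234 chips; eligible A, B, C, D, E, F
Layer 40-42: 3 each from A, B, C, D, E = 3*5 = 15 chips; eligible A, B, C, D, E
Layer 43-43: 1 each from A, B, C, D = 1*4 = 4 chips; eligible A, B, C, D
Layer 44-53: 10 each from A, C, D = 10*3 = 30 chips; eligible A, C, D
Layer 54-131: 78 each from A, D = 78*2 = 156 chips; eligible A, D

Pot 1: 234 chips, eligible: A, B, C, D, E, F
Pot 2: 15 chips, eligible: A, B, C, D, E
Pot 3: 4 chips, eligible: A, B, C, D
Pot 4: 30 chips, eligible: A, C, D
Pot 5: 156 chips, eligible: A, D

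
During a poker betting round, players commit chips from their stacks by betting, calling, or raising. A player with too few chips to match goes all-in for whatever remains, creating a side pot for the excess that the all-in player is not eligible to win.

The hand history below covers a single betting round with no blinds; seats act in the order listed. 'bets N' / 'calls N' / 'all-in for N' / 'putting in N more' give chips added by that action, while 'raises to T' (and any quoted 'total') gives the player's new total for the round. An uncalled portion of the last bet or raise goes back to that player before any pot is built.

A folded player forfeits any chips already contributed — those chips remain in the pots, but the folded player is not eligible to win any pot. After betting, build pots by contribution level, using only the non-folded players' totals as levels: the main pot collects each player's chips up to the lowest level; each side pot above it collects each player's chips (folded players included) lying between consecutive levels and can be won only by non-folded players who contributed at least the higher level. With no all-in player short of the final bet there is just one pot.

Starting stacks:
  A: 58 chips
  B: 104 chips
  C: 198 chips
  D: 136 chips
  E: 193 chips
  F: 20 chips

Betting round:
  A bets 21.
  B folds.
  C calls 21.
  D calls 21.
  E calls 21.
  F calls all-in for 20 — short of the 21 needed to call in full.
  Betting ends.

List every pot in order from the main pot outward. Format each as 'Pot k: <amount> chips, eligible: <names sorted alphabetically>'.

Contributions: A=21, C=21, D=21, E=21, F=20
Folded: B
Pot levels (distinct totals of non-folded players): 20, 21
Layer 1-20: 20 each from A, C, D, E, F = 20*5 = 100 chips; eligible A, C, D, E, F
Layer 21-21: 1 each from A, C, D, E = 1*4 = 4 chips; eligible A, C, D, E

Pot 1: 100 chips, eligible: A, C, D, E, F
Pot 2: 4 chips, eligible: A, C, D, E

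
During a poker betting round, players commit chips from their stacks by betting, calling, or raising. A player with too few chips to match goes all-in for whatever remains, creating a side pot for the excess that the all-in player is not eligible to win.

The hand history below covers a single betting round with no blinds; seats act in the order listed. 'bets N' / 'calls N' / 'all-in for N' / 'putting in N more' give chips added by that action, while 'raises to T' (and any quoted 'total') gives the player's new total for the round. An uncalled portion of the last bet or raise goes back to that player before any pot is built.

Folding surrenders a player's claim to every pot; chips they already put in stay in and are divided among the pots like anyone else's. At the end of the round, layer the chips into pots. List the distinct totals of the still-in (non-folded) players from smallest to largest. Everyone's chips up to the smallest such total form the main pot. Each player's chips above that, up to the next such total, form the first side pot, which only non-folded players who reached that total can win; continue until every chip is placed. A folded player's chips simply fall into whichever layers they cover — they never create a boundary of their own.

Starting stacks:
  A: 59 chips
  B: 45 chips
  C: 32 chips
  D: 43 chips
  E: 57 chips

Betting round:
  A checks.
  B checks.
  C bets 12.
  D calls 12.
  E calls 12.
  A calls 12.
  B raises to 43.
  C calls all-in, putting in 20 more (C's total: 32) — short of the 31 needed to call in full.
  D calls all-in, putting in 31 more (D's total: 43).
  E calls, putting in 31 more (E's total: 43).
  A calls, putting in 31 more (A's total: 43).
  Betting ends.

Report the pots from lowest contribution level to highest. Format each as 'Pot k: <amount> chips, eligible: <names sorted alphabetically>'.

Pot 1: 160 chips, eligible: A, B, C, D, E
Pot 2: 44 chips, eligible: A, B, D, E

Derivation:
Contributions: A=43, B=43, C=32, D=43, E=43
Pot levels (distinct totals of non-folded players): 32, 43
Layer 1-32: 32 each from A, B, C, D, E = 32*5 = 160 chips; eligible A, B, C, D, E
Layer 33-43: 11 each from A, B, D, E = 11*4 = 44 chips; eligible A, B, D, E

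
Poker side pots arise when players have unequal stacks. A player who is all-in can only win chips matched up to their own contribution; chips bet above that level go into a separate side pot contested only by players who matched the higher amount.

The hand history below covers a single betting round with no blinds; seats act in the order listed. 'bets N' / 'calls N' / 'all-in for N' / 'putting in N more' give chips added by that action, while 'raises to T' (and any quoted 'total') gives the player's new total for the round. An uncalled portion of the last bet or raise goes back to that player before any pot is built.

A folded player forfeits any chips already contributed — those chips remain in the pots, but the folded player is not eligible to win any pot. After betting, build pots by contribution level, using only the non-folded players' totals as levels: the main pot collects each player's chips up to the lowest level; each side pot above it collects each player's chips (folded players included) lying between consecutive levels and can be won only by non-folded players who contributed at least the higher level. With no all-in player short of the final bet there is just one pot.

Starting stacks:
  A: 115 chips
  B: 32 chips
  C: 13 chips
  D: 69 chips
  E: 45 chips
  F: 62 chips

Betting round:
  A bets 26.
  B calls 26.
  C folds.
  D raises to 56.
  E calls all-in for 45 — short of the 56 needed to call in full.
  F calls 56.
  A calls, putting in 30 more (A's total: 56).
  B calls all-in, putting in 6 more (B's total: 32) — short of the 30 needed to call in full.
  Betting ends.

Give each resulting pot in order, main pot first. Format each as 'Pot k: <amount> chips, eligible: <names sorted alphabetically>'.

Pot 1: 160 chips, eligible: A, B, D, E, F
Pot 2: 52 chips, eligible: A, D, E, F
Pot 3: 33 chips, eligible: A, D, F

Derivation:
Contributions: A=56, B=32, D=56, E=45, F=56
Folded: C
Pot levels (distinct totals of non-folded players): 32, 45, 56
Layer 1-32: 32 each from A, B, D, E, F = 32*5 = 160 chips; eligible A, B, D, E, F
Layer 33-45: 13 each from A, D, E, F = 13*4 = 52 chips; eligible A, D, E, F
Layer 46-56: 11 each from A, D, F = 11*3 = 33 chips; eligible A, D, F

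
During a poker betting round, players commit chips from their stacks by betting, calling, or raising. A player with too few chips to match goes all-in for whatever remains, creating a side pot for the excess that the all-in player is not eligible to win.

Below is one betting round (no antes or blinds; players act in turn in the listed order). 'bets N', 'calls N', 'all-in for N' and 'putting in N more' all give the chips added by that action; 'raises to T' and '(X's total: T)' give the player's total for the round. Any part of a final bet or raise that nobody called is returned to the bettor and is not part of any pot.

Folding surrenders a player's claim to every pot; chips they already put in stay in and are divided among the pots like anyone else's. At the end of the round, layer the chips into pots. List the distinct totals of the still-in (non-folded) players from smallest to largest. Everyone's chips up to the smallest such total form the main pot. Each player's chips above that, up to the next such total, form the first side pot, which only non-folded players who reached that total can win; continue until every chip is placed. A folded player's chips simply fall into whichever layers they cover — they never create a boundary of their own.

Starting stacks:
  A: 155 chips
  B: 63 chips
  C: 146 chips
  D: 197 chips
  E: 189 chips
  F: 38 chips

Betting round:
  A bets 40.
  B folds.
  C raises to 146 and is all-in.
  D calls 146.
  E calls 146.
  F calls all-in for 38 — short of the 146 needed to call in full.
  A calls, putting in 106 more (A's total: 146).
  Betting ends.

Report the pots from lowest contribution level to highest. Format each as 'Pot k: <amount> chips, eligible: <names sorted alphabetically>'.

Contributions: A=146, C=146, D=146, E=146, F=38
Folded: B
Pot levels (distinct totals of non-folded players): 38, 146
Layer 1-38: 38 each from A, C, D, E, F = 38*5 = 190 chips; eligible A, C, D, E, F
Layer 39-146: 108 each from A, C, D, E = 108*4 = 432 chips; eligible A, C, D, E

Pot 1: 190 chips, eligible: A, C, D, E, F
Pot 2: 432 chips, eligible: A, C, D, E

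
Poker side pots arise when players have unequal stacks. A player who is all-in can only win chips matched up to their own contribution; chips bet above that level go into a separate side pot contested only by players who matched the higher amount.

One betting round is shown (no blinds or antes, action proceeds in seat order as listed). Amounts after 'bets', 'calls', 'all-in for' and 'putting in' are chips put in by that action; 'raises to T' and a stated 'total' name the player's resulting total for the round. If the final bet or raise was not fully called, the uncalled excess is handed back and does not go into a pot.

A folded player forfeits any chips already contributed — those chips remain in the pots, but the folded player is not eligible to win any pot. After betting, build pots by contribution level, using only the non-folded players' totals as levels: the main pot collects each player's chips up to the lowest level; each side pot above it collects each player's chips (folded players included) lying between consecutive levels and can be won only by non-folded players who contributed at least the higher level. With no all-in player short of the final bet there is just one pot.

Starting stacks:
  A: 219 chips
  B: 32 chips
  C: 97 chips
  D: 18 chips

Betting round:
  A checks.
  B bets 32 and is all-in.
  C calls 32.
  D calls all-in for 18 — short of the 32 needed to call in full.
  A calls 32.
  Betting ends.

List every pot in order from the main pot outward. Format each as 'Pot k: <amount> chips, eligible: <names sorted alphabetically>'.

Pot 1: 72 chips, eligible: A, B, C, D
Pot 2: 42 chips, eligible: A, B, C

Derivation:
Contributions: A=32, B=32, C=32, D=18
Pot levels (distinct totals of non-folded players): 18, 32
Layer 1-18: 18 each from A, B, C, D = 18*4 = 72 chips; eligible A, B, C, D
Layer 19-32: 14 each from A, B, C = 14*3 = 42 chips; eligible A, B, C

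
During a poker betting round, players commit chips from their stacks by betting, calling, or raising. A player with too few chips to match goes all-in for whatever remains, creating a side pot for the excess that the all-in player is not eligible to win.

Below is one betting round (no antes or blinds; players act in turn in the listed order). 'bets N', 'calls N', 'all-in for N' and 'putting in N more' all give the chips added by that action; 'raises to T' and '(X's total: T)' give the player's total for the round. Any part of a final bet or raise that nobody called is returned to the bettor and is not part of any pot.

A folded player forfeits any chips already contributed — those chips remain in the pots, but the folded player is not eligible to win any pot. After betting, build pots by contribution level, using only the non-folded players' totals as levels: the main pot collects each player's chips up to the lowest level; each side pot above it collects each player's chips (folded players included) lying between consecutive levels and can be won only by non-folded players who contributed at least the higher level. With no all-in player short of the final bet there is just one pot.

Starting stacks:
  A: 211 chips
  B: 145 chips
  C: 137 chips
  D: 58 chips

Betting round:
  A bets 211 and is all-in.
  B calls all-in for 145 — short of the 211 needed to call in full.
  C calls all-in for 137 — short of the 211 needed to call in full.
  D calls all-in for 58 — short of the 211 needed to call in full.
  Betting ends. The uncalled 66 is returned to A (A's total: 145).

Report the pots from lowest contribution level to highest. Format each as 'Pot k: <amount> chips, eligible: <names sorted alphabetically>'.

Pot 1: 232 chips, eligible: A, B, C, D
Pot 2: 237 chips, eligible: A, B, C
Pot 3: 16 chips, eligible: A, B

Derivation:
Contributions (after 66 returned to A): A=145, B=145, C=137, D=58
Pot levels (distinct totals of non-folded players): 58, 137, 145
Layer 1-58: 58 each from A, B, C, D = 58*4 = 232 chips; eligible A, B, C, D
Layer 59-137: 79 each from A, B, C = 79*3 = 237 chips; eligible A, B, C
Layer 138-145: 8 each from A, B = 8*2 = 16 chips; eligible A, B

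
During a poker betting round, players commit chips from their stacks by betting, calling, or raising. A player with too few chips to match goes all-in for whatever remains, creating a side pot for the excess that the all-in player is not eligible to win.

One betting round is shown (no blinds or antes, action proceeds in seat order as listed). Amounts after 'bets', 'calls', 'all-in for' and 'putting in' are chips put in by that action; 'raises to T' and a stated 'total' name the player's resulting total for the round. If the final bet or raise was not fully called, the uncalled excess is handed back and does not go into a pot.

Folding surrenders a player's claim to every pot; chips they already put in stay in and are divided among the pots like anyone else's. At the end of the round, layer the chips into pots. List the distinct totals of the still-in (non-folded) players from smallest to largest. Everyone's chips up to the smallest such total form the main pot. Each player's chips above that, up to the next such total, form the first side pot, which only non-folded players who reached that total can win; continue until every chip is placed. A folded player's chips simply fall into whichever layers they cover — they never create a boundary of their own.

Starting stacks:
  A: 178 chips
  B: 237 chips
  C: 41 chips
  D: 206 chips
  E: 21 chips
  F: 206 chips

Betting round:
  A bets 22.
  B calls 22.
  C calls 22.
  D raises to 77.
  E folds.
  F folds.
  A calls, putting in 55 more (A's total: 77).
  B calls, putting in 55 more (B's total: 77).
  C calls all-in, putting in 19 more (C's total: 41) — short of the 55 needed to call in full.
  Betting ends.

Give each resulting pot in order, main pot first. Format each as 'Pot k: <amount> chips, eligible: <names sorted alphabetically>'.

Contributions: A=77, B=77, C=41, D=77
Folded: E, F
Pot levels (distinct totals of non-folded players): 41, 77
Layer 1-41: 41 each from A, B, C, D = 41*4 = 164 chips; eligible A, B, C, D
Layer 42-77: 36 each from A, B, D = 36*3 = 108 chips; eligible A, B, D

Pot 1: 164 chips, eligible: A, B, C, D
Pot 2: 108 chips, eligible: A, B, D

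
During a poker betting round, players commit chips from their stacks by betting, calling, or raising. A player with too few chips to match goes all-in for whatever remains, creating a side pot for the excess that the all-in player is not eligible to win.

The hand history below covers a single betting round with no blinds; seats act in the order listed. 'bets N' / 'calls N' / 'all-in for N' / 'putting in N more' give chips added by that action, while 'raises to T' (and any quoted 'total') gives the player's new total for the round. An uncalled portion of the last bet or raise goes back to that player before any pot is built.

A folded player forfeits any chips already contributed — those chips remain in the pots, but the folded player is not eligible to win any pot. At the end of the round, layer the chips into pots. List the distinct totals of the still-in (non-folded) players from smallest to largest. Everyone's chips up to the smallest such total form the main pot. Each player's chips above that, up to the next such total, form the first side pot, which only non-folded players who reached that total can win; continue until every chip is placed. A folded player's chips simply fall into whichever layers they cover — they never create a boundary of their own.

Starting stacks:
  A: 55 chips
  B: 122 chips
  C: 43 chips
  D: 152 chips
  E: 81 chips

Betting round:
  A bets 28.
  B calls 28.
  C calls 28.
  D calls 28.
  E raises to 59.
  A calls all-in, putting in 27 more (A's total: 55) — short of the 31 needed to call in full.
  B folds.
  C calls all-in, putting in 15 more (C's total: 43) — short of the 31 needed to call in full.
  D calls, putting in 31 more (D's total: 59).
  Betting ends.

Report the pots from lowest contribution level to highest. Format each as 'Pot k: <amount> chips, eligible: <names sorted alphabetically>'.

Contributions: A=55, B=28, C=43, D=59, E=59
Folded: B
Pot levels (distinct totals of non-folded players): 43, 55, 59
Layer 1-43: A 43 + B 28 + C 43 + D 43 + E 43 = 200 chips; eligible A, C, D, E
Layer 44-55: 12 each from A, D, E = 12*3 = 36 chips; eligible A, D, E
Layer 56-59: 4 each from D, E = 4*2 = 8 chips; eligible D, E

Pot 1: 200 chips, eligible: A, C, D, E
Pot 2: 36 chips, eligible: A, D, E
Pot 3: 8 chips, eligible: D, E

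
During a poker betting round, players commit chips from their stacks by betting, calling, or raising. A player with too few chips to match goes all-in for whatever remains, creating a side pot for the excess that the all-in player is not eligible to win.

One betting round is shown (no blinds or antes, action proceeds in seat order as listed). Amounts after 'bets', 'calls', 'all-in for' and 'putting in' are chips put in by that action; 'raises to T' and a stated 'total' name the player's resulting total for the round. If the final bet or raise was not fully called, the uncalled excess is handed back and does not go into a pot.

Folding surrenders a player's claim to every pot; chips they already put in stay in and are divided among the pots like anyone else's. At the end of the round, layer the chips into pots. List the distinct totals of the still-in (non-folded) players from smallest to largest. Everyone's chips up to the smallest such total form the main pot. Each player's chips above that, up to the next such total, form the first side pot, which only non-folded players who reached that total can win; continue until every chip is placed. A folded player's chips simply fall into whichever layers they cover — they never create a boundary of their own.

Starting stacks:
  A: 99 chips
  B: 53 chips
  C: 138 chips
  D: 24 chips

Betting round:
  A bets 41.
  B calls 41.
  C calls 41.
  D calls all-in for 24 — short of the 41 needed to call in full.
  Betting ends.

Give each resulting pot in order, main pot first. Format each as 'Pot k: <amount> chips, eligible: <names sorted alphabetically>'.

Pot 1: 96 chips, eligible: A, B, C, D
Pot 2: 51 chips, eligible: A, B, C

Derivation:
Contributions: A=41, B=41, C=41, D=24
Pot levels (distinct totals of non-folded players): 24, 41
Layer 1-24: 24 each from A, B, C, D = 24*4 = 96 chips; eligible A, B, C, D
Layer 25-41: 17 each from A, B, C = 17*3 = 51 chips; eligible A, B, C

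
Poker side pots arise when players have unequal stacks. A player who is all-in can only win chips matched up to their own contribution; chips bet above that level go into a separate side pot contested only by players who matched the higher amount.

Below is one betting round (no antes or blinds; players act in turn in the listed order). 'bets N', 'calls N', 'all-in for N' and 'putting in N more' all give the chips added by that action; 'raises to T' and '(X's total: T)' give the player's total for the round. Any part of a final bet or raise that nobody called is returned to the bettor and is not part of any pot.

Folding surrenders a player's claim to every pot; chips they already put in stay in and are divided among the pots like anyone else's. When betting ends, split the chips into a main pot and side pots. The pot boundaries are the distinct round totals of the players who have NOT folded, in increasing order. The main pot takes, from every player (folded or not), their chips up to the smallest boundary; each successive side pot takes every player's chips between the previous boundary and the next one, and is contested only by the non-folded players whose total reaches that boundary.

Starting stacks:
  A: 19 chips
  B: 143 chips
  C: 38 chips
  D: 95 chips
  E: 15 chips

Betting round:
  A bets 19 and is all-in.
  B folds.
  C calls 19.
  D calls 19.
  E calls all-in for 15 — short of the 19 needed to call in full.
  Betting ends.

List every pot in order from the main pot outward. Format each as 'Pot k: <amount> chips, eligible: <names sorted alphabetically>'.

Pot 1: 60 chips, eligible: A, C, D, E
Pot 2: 12 chips, eligible: A, C, D

Derivation:
Contributions: A=19, C=19, D=19, E=15
Folded: B
Pot levels (distinct totals of non-folded players): 15, 19
Layer 1-15: 15 each from A, C, D, E = 15*4 = 60 chips; eligible A, C, D, E
Layer 16-19: 4 each from A, C, D = 4*3 = 12 chips; eligible A, C, D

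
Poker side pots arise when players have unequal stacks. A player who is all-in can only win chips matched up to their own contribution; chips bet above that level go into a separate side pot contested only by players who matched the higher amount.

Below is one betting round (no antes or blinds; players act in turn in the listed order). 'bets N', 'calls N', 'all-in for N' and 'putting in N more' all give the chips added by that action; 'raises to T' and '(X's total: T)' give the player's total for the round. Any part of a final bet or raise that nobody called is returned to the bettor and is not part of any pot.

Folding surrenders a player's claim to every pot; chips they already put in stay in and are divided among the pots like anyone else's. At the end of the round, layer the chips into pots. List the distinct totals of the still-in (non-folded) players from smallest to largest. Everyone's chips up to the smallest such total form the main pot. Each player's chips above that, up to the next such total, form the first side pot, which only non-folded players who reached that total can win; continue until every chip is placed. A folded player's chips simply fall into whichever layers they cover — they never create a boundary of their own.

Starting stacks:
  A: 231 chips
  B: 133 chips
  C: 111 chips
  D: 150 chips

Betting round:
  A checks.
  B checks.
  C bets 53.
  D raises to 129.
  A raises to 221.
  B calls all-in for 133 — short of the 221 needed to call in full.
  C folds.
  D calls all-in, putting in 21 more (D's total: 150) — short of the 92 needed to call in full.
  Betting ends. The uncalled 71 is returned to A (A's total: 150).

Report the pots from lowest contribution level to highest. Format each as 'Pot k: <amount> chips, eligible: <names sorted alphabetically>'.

Pot 1: 452 chips, eligible: A, B, D
Pot 2: 34 chips, eligible: A, D

Derivation:
Contributions (after 71 returned to A): A=150, B=133, C=53, D=150
Folded: C
Pot levels (distinct totals of non-folded players): 133, 150
Layer 1-133: A 133 + B 133 + C 53 + D 133 = 452 chips; eligible A, B, D
Layer 134-150: 17 each from A, D = 17*2 = 34 chips; eligible A, D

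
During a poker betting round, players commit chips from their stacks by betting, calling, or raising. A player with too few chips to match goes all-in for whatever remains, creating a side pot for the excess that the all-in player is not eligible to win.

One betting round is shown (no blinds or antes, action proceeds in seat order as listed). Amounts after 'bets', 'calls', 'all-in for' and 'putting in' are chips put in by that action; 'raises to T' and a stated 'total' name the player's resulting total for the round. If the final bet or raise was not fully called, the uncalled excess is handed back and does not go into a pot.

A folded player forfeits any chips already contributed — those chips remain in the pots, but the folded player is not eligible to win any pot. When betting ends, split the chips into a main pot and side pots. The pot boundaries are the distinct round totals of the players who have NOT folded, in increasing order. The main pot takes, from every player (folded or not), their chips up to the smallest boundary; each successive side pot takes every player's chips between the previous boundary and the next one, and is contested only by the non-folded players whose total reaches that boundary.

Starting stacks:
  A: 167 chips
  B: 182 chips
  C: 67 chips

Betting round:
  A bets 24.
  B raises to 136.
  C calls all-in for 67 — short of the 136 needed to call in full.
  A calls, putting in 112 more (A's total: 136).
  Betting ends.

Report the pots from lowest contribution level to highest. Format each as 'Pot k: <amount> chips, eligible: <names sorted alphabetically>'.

Pot 1: 201 chips, eligible: A, B, C
Pot 2: 138 chips, eligible: A, B

Derivation:
Contributions: A=136, B=136, C=67
Pot levels (distinct totals of non-folded players): 67, 136
Layer 1-67: 67 each from A, B, C = 67*3 = 201 chips; eligible A, B, C
Layer 68-136: 69 each from A, B = 69*2 = 138 chips; eligible A, B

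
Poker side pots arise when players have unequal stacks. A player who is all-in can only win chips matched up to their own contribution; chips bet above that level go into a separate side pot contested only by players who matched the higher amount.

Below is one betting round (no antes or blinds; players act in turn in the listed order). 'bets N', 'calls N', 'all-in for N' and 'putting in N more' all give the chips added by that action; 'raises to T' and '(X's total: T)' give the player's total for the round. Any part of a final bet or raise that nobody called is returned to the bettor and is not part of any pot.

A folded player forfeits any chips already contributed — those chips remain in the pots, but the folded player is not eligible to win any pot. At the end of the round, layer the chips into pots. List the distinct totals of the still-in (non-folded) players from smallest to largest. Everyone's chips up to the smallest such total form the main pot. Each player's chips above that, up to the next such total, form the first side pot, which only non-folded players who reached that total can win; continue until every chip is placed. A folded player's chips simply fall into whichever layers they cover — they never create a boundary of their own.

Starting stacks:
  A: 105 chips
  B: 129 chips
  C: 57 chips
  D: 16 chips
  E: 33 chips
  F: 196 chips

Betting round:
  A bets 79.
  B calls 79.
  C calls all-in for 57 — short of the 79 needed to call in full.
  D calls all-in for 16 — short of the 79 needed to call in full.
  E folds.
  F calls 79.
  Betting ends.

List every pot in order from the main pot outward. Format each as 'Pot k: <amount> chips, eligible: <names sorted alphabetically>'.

Pot 1: 80 chips, eligible: A, B, C, D, F
Pot 2: 164 chips, eligible: A, B, C, F
Pot 3: 66 chips, eligible: A, B, F

Derivation:
Contributions: A=79, B=79, C=57, D=16, F=79
Folded: E
Pot levels (distinct totals of non-folded players): 16, 57, 79
Layer 1-16: 16 each from A, B, C, D, F = 16*5 = 80 chips; eligible A, B, C, D, F
Layer 17-57: 41 each from A, B, C, F = 41*4 = 164 chips; eligible A, B, C, F
Layer 58-79: 22 each from A, B, F = 22*3 = 66 chips; eligible A, B, F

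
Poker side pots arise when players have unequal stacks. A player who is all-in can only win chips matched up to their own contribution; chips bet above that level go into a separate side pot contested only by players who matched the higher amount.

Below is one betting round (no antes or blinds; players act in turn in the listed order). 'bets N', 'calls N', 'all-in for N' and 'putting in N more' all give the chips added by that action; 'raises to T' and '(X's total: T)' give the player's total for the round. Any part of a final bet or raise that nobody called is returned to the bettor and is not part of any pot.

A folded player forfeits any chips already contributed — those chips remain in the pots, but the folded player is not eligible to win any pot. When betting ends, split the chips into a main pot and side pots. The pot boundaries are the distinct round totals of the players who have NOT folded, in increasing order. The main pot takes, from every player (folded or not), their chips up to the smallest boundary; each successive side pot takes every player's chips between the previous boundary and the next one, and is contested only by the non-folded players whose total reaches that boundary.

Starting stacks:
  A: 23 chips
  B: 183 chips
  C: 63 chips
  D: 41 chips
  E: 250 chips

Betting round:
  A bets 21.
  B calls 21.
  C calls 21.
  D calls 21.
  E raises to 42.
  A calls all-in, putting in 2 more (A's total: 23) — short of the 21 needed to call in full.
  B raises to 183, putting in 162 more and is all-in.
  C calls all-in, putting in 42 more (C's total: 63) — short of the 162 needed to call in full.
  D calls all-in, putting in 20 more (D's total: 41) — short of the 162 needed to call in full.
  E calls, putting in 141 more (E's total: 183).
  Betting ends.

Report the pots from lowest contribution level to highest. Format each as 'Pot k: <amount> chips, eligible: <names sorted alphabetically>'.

Pot 1: 115 chips, eligible: A, B, C, D, E
Pot 2: 72 chips, eligible: B, C, D, E
Pot 3: 66 chips, eligible: B, C, E
Pot 4: 240 chips, eligible: B, E

Derivation:
Contributions: A=23, B=183, C=63, D=41, E=183
Pot levels (distinct totals of non-folded players): 23, 41, 63, 183
Layer 1-23: 23 each from A, B, C, D, E = 23*5 = 115 chips; eligible A, B, C, D, E
Layer 24-41: 18 each from B, C, D, E = 18*4 = 72 chips; eligible B, C, D, E
Layer 42-63: 22 each from B, C, E = 22*3 = 66 chips; eligible B, C, E
Layer 64-183: 120 each from B, E = 120*2 = 240 chips; eligible B, E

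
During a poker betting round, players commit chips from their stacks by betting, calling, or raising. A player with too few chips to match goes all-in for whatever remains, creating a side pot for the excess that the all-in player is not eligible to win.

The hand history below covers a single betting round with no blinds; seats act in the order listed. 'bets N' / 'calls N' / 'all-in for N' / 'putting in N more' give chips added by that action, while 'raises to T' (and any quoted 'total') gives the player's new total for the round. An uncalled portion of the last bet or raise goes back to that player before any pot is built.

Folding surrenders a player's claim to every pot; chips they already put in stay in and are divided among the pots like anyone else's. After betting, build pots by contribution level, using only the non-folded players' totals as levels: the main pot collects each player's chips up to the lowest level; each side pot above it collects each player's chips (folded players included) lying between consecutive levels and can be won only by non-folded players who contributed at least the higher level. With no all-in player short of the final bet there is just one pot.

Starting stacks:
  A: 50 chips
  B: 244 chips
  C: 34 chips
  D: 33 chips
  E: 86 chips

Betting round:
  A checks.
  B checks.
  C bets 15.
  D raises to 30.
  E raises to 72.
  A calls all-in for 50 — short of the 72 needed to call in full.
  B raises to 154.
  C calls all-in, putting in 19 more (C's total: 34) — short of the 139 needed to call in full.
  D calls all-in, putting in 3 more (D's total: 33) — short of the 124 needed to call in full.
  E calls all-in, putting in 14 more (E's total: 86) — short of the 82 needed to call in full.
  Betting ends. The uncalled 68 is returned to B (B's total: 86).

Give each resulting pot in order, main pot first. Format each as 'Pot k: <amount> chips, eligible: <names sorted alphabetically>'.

Contributions (after 68 returned to B): A=50, B=86, C=34, D=33, E=86
Pot levels (distinct totals of non-folded players): 33, 34, 50, 86
Layer 1-33: 33 each from A, B, C, D, E = 33*5 = 165 chips; eligible A, B, C, D, E
Layer 34-34: 1 each from A, B, C, E = 1*4 = 4 chips; eligible A, B, C, E
Layer 35-50: 16 each from A, B, E = 16*3 = 48 chips; eligible A, B, E
Layer 51-86: 36 each from B, E = 36*2 = 72 chips; eligible B, E

Pot 1: 165 chips, eligible: A, B, C, D, E
Pot 2: 4 chips, eligible: A, B, C, E
Pot 3: 48 chips, eligible: A, B, E
Pot 4: 72 chips, eligible: B, E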